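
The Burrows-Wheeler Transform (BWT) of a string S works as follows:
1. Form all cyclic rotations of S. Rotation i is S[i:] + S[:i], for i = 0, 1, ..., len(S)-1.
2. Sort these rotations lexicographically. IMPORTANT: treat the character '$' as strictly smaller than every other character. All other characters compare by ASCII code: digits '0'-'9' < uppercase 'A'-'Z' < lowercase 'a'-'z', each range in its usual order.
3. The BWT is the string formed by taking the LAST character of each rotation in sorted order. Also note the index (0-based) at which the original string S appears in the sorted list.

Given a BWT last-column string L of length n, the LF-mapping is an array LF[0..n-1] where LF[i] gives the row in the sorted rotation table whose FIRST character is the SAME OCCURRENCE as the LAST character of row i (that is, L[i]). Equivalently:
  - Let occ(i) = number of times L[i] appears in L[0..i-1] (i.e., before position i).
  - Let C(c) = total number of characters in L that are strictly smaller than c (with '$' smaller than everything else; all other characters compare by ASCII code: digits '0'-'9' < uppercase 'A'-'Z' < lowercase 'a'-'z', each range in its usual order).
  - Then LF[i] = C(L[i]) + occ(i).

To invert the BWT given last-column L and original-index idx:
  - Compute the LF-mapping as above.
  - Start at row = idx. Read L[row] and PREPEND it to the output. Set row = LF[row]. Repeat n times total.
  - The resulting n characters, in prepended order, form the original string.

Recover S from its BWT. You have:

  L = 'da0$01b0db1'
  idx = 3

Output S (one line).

Answer: 0ba0011dbd$

Derivation:
LF mapping: 9 6 1 0 2 4 7 3 10 8 5
Walk LF starting at row 3, prepending L[row]:
  step 1: row=3, L[3]='$', prepend. Next row=LF[3]=0
  step 2: row=0, L[0]='d', prepend. Next row=LF[0]=9
  step 3: row=9, L[9]='b', prepend. Next row=LF[9]=8
  step 4: row=8, L[8]='d', prepend. Next row=LF[8]=10
  step 5: row=10, L[10]='1', prepend. Next row=LF[10]=5
  step 6: row=5, L[5]='1', prepend. Next row=LF[5]=4
  step 7: row=4, L[4]='0', prepend. Next row=LF[4]=2
  step 8: row=2, L[2]='0', prepend. Next row=LF[2]=1
  step 9: row=1, L[1]='a', prepend. Next row=LF[1]=6
  step 10: row=6, L[6]='b', prepend. Next row=LF[6]=7
  step 11: row=7, L[7]='0', prepend. Next row=LF[7]=3
Reversed output: 0ba0011dbd$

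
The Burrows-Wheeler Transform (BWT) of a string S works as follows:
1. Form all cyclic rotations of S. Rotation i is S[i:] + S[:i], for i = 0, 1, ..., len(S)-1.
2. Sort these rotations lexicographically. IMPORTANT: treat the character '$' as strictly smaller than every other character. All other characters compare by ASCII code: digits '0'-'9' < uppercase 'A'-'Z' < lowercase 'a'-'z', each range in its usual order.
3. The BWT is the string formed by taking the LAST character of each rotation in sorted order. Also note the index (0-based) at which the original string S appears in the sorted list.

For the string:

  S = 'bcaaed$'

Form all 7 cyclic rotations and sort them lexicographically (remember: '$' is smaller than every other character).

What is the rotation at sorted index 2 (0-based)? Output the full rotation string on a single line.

All 7 rotations (rotation i = S[i:]+S[:i]):
  rot[0] = bcaaed$
  rot[1] = caaed$b
  rot[2] = aaed$bc
  rot[3] = aed$bca
  rot[4] = ed$bcaa
  rot[5] = d$bcaae
  rot[6] = $bcaaed
Sorted (with $ < everything):
  sorted[0] = $bcaaed
  sorted[1] = aaed$bc
  sorted[2] = aed$bca
  sorted[3] = bcaaed$
  sorted[4] = caaed$b
  sorted[5] = d$bcaae
  sorted[6] = ed$bcaa
sorted[2] = aed$bca

Answer: aed$bca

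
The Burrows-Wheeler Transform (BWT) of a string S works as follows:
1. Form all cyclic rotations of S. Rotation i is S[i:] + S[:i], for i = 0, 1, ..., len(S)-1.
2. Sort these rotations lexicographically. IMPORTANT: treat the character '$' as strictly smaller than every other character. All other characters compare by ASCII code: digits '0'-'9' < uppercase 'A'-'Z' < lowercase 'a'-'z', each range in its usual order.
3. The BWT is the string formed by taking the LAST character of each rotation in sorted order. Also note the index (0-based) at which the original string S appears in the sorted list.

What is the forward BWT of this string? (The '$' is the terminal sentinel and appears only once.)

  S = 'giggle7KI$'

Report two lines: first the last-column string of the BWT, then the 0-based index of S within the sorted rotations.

All 10 rotations (rotation i = S[i:]+S[:i]):
  rot[0] = giggle7KI$
  rot[1] = iggle7KI$g
  rot[2] = ggle7KI$gi
  rot[3] = gle7KI$gig
  rot[4] = le7KI$gigg
  rot[5] = e7KI$giggl
  rot[6] = 7KI$giggle
  rot[7] = KI$giggle7
  rot[8] = I$giggle7K
  rot[9] = $giggle7KI
Sorted (with $ < everything):
  sorted[0] = $giggle7KI  (last char: 'I')
  sorted[1] = 7KI$giggle  (last char: 'e')
  sorted[2] = I$giggle7K  (last char: 'K')
  sorted[3] = KI$giggle7  (last char: '7')
  sorted[4] = e7KI$giggl  (last char: 'l')
  sorted[5] = ggle7KI$gi  (last char: 'i')
  sorted[6] = giggle7KI$  (last char: '$')
  sorted[7] = gle7KI$gig  (last char: 'g')
  sorted[8] = iggle7KI$g  (last char: 'g')
  sorted[9] = le7KI$gigg  (last char: 'g')
Last column: IeK7li$ggg
Original string S is at sorted index 6

Answer: IeK7li$ggg
6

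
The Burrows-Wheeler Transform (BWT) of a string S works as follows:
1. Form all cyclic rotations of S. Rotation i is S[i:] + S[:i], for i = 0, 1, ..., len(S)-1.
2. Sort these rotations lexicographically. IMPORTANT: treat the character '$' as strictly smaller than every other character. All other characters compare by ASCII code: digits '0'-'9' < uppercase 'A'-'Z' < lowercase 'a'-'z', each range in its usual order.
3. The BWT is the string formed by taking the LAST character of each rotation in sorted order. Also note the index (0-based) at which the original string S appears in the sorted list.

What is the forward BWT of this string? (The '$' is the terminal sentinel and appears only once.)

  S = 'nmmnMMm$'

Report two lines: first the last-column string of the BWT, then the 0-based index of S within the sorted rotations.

Answer: mnMMnmm$
7

Derivation:
All 8 rotations (rotation i = S[i:]+S[:i]):
  rot[0] = nmmnMMm$
  rot[1] = mmnMMm$n
  rot[2] = mnMMm$nm
  rot[3] = nMMm$nmm
  rot[4] = MMm$nmmn
  rot[5] = Mm$nmmnM
  rot[6] = m$nmmnMM
  rot[7] = $nmmnMMm
Sorted (with $ < everything):
  sorted[0] = $nmmnMMm  (last char: 'm')
  sorted[1] = MMm$nmmn  (last char: 'n')
  sorted[2] = Mm$nmmnM  (last char: 'M')
  sorted[3] = m$nmmnMM  (last char: 'M')
  sorted[4] = mmnMMm$n  (last char: 'n')
  sorted[5] = mnMMm$nm  (last char: 'm')
  sorted[6] = nMMm$nmm  (last char: 'm')
  sorted[7] = nmmnMMm$  (last char: '$')
Last column: mnMMnmm$
Original string S is at sorted index 7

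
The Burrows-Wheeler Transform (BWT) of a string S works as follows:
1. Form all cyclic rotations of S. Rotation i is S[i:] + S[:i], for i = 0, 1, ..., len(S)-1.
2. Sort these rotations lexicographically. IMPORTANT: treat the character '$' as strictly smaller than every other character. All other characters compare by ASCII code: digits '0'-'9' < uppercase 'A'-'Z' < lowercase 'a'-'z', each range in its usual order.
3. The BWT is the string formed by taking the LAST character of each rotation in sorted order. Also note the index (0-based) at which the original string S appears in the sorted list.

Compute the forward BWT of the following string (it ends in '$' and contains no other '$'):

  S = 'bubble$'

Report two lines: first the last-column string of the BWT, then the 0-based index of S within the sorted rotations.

All 7 rotations (rotation i = S[i:]+S[:i]):
  rot[0] = bubble$
  rot[1] = ubble$b
  rot[2] = bble$bu
  rot[3] = ble$bub
  rot[4] = le$bubb
  rot[5] = e$bubbl
  rot[6] = $bubble
Sorted (with $ < everything):
  sorted[0] = $bubble  (last char: 'e')
  sorted[1] = bble$bu  (last char: 'u')
  sorted[2] = ble$bub  (last char: 'b')
  sorted[3] = bubble$  (last char: '$')
  sorted[4] = e$bubbl  (last char: 'l')
  sorted[5] = le$bubb  (last char: 'b')
  sorted[6] = ubble$b  (last char: 'b')
Last column: eub$lbb
Original string S is at sorted index 3

Answer: eub$lbb
3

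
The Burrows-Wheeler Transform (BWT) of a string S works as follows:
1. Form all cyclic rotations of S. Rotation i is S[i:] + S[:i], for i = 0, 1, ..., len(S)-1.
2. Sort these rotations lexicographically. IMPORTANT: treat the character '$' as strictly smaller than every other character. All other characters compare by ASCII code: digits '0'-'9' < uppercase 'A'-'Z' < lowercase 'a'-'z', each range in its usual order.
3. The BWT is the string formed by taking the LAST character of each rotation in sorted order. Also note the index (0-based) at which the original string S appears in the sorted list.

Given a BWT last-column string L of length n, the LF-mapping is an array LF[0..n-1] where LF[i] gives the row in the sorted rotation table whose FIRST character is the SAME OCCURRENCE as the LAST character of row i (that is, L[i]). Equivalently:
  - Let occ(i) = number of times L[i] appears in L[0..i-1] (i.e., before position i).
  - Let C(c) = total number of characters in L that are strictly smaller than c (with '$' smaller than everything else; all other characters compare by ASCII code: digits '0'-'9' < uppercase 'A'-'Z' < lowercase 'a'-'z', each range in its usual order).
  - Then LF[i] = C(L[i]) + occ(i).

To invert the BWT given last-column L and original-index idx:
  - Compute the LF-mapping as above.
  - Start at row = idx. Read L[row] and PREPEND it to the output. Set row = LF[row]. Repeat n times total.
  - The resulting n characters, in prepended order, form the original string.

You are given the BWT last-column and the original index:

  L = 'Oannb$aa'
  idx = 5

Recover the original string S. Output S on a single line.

Answer: bananaO$

Derivation:
LF mapping: 1 2 6 7 5 0 3 4
Walk LF starting at row 5, prepending L[row]:
  step 1: row=5, L[5]='$', prepend. Next row=LF[5]=0
  step 2: row=0, L[0]='O', prepend. Next row=LF[0]=1
  step 3: row=1, L[1]='a', prepend. Next row=LF[1]=2
  step 4: row=2, L[2]='n', prepend. Next row=LF[2]=6
  step 5: row=6, L[6]='a', prepend. Next row=LF[6]=3
  step 6: row=3, L[3]='n', prepend. Next row=LF[3]=7
  step 7: row=7, L[7]='a', prepend. Next row=LF[7]=4
  step 8: row=4, L[4]='b', prepend. Next row=LF[4]=5
Reversed output: bananaO$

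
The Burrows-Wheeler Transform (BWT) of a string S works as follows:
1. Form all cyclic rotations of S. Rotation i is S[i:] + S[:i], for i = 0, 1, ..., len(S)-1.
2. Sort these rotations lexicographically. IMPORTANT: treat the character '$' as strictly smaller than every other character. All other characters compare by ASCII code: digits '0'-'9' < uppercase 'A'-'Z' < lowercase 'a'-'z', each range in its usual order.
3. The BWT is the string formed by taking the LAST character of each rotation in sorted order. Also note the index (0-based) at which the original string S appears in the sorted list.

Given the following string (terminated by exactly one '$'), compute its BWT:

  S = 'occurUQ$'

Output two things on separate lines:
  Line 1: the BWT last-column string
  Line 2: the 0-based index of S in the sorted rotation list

Answer: QUroc$uc
5

Derivation:
All 8 rotations (rotation i = S[i:]+S[:i]):
  rot[0] = occurUQ$
  rot[1] = ccurUQ$o
  rot[2] = curUQ$oc
  rot[3] = urUQ$occ
  rot[4] = rUQ$occu
  rot[5] = UQ$occur
  rot[6] = Q$occurU
  rot[7] = $occurUQ
Sorted (with $ < everything):
  sorted[0] = $occurUQ  (last char: 'Q')
  sorted[1] = Q$occurU  (last char: 'U')
  sorted[2] = UQ$occur  (last char: 'r')
  sorted[3] = ccurUQ$o  (last char: 'o')
  sorted[4] = curUQ$oc  (last char: 'c')
  sorted[5] = occurUQ$  (last char: '$')
  sorted[6] = rUQ$occu  (last char: 'u')
  sorted[7] = urUQ$occ  (last char: 'c')
Last column: QUroc$uc
Original string S is at sorted index 5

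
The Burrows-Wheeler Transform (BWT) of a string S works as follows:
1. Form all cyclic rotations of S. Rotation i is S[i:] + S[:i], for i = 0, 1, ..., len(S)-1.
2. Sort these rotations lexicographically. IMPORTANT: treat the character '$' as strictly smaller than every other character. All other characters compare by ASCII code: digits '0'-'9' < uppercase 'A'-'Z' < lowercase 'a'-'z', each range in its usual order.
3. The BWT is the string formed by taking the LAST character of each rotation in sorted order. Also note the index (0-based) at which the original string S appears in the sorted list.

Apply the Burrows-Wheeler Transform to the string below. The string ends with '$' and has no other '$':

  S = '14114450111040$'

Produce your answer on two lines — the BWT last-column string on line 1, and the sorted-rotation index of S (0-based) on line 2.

Answer: 04511104$101144
8

Derivation:
All 15 rotations (rotation i = S[i:]+S[:i]):
  rot[0] = 14114450111040$
  rot[1] = 4114450111040$1
  rot[2] = 114450111040$14
  rot[3] = 14450111040$141
  rot[4] = 4450111040$1411
  rot[5] = 450111040$14114
  rot[6] = 50111040$141144
  rot[7] = 0111040$1411445
  rot[8] = 111040$14114450
  rot[9] = 11040$141144501
  rot[10] = 1040$1411445011
  rot[11] = 040$14114450111
  rot[12] = 40$141144501110
  rot[13] = 0$1411445011104
  rot[14] = $14114450111040
Sorted (with $ < everything):
  sorted[0] = $14114450111040  (last char: '0')
  sorted[1] = 0$1411445011104  (last char: '4')
  sorted[2] = 0111040$1411445  (last char: '5')
  sorted[3] = 040$14114450111  (last char: '1')
  sorted[4] = 1040$1411445011  (last char: '1')
  sorted[5] = 11040$141144501  (last char: '1')
  sorted[6] = 111040$14114450  (last char: '0')
  sorted[7] = 114450111040$14  (last char: '4')
  sorted[8] = 14114450111040$  (last char: '$')
  sorted[9] = 14450111040$141  (last char: '1')
  sorted[10] = 40$141144501110  (last char: '0')
  sorted[11] = 4114450111040$1  (last char: '1')
  sorted[12] = 4450111040$1411  (last char: '1')
  sorted[13] = 450111040$14114  (last char: '4')
  sorted[14] = 50111040$141144  (last char: '4')
Last column: 04511104$101144
Original string S is at sorted index 8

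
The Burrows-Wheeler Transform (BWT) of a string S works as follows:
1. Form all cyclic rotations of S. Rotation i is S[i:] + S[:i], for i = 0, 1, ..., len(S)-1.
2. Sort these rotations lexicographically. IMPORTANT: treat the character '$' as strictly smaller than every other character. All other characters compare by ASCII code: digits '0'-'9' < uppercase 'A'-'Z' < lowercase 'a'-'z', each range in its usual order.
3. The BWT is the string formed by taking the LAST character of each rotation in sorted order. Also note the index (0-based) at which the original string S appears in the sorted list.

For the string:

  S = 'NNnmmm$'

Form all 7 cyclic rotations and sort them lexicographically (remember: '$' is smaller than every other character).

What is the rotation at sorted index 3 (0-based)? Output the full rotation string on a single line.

Answer: m$NNnmm

Derivation:
All 7 rotations (rotation i = S[i:]+S[:i]):
  rot[0] = NNnmmm$
  rot[1] = Nnmmm$N
  rot[2] = nmmm$NN
  rot[3] = mmm$NNn
  rot[4] = mm$NNnm
  rot[5] = m$NNnmm
  rot[6] = $NNnmmm
Sorted (with $ < everything):
  sorted[0] = $NNnmmm
  sorted[1] = NNnmmm$
  sorted[2] = Nnmmm$N
  sorted[3] = m$NNnmm
  sorted[4] = mm$NNnm
  sorted[5] = mmm$NNn
  sorted[6] = nmmm$NN
sorted[3] = m$NNnmm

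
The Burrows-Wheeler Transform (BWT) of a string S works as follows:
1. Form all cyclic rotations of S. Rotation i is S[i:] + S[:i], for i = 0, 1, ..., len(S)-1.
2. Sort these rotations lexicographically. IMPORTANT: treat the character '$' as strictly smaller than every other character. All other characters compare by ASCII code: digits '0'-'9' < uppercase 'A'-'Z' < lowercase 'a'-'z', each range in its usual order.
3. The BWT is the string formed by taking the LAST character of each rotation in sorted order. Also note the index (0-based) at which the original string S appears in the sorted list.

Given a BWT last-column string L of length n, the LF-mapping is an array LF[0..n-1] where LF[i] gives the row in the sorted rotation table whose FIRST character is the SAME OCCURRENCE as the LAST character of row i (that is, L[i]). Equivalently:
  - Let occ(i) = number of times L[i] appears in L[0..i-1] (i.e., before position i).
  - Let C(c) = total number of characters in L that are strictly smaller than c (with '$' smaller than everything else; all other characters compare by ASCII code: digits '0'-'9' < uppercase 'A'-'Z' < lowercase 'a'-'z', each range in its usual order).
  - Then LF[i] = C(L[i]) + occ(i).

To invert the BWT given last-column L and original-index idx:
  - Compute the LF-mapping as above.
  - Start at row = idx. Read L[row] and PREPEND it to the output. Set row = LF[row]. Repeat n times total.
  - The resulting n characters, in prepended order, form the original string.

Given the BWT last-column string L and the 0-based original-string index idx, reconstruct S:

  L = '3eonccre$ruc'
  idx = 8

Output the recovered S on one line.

LF mapping: 1 5 8 7 2 3 9 6 0 10 11 4
Walk LF starting at row 8, prepending L[row]:
  step 1: row=8, L[8]='$', prepend. Next row=LF[8]=0
  step 2: row=0, L[0]='3', prepend. Next row=LF[0]=1
  step 3: row=1, L[1]='e', prepend. Next row=LF[1]=5
  step 4: row=5, L[5]='c', prepend. Next row=LF[5]=3
  step 5: row=3, L[3]='n', prepend. Next row=LF[3]=7
  step 6: row=7, L[7]='e', prepend. Next row=LF[7]=6
  step 7: row=6, L[6]='r', prepend. Next row=LF[6]=9
  step 8: row=9, L[9]='r', prepend. Next row=LF[9]=10
  step 9: row=10, L[10]='u', prepend. Next row=LF[10]=11
  step 10: row=11, L[11]='c', prepend. Next row=LF[11]=4
  step 11: row=4, L[4]='c', prepend. Next row=LF[4]=2
  step 12: row=2, L[2]='o', prepend. Next row=LF[2]=8
Reversed output: occurrence3$

Answer: occurrence3$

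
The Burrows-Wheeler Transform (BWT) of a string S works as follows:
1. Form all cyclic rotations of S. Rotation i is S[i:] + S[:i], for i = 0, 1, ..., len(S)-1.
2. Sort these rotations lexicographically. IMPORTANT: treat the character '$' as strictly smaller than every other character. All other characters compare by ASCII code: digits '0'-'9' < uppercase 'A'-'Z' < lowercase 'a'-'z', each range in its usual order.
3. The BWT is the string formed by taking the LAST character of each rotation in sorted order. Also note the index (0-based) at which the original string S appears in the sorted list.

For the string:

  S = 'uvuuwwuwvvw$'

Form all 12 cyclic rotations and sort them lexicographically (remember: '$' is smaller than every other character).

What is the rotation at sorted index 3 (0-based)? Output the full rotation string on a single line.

Answer: uwvvw$uvuuww

Derivation:
All 12 rotations (rotation i = S[i:]+S[:i]):
  rot[0] = uvuuwwuwvvw$
  rot[1] = vuuwwuwvvw$u
  rot[2] = uuwwuwvvw$uv
  rot[3] = uwwuwvvw$uvu
  rot[4] = wwuwvvw$uvuu
  rot[5] = wuwvvw$uvuuw
  rot[6] = uwvvw$uvuuww
  rot[7] = wvvw$uvuuwwu
  rot[8] = vvw$uvuuwwuw
  rot[9] = vw$uvuuwwuwv
  rot[10] = w$uvuuwwuwvv
  rot[11] = $uvuuwwuwvvw
Sorted (with $ < everything):
  sorted[0] = $uvuuwwuwvvw
  sorted[1] = uuwwuwvvw$uv
  sorted[2] = uvuuwwuwvvw$
  sorted[3] = uwvvw$uvuuww
  sorted[4] = uwwuwvvw$uvu
  sorted[5] = vuuwwuwvvw$u
  sorted[6] = vvw$uvuuwwuw
  sorted[7] = vw$uvuuwwuwv
  sorted[8] = w$uvuuwwuwvv
  sorted[9] = wuwvvw$uvuuw
  sorted[10] = wvvw$uvuuwwu
  sorted[11] = wwuwvvw$uvuu
sorted[3] = uwvvw$uvuuww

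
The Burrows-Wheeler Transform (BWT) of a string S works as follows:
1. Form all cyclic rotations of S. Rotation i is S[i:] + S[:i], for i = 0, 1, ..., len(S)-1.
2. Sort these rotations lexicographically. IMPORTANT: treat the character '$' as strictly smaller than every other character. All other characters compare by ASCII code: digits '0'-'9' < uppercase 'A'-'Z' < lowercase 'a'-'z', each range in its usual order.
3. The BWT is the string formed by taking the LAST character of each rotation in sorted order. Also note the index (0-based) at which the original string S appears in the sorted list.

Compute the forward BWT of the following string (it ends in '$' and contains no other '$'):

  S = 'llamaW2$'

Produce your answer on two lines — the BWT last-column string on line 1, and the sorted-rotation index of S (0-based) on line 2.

Answer: 2Wamll$a
6

Derivation:
All 8 rotations (rotation i = S[i:]+S[:i]):
  rot[0] = llamaW2$
  rot[1] = lamaW2$l
  rot[2] = amaW2$ll
  rot[3] = maW2$lla
  rot[4] = aW2$llam
  rot[5] = W2$llama
  rot[6] = 2$llamaW
  rot[7] = $llamaW2
Sorted (with $ < everything):
  sorted[0] = $llamaW2  (last char: '2')
  sorted[1] = 2$llamaW  (last char: 'W')
  sorted[2] = W2$llama  (last char: 'a')
  sorted[3] = aW2$llam  (last char: 'm')
  sorted[4] = amaW2$ll  (last char: 'l')
  sorted[5] = lamaW2$l  (last char: 'l')
  sorted[6] = llamaW2$  (last char: '$')
  sorted[7] = maW2$lla  (last char: 'a')
Last column: 2Wamll$a
Original string S is at sorted index 6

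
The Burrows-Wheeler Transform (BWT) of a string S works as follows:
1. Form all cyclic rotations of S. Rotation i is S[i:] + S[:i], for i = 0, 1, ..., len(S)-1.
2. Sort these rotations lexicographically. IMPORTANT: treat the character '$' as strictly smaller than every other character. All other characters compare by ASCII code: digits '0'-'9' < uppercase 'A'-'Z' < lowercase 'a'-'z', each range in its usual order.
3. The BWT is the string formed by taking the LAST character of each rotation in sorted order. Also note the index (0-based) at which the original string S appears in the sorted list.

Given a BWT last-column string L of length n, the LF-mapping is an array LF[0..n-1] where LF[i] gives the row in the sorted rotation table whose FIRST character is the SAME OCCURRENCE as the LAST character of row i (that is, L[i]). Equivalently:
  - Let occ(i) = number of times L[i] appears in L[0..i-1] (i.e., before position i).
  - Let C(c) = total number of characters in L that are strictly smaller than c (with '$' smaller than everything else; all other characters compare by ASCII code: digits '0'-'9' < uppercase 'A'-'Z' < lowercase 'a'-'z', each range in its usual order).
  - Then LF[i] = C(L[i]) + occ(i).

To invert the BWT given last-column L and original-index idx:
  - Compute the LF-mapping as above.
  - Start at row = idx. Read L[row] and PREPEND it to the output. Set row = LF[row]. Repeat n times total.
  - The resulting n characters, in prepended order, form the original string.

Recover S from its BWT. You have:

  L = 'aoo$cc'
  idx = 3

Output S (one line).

Answer: cocoa$

Derivation:
LF mapping: 1 4 5 0 2 3
Walk LF starting at row 3, prepending L[row]:
  step 1: row=3, L[3]='$', prepend. Next row=LF[3]=0
  step 2: row=0, L[0]='a', prepend. Next row=LF[0]=1
  step 3: row=1, L[1]='o', prepend. Next row=LF[1]=4
  step 4: row=4, L[4]='c', prepend. Next row=LF[4]=2
  step 5: row=2, L[2]='o', prepend. Next row=LF[2]=5
  step 6: row=5, L[5]='c', prepend. Next row=LF[5]=3
Reversed output: cocoa$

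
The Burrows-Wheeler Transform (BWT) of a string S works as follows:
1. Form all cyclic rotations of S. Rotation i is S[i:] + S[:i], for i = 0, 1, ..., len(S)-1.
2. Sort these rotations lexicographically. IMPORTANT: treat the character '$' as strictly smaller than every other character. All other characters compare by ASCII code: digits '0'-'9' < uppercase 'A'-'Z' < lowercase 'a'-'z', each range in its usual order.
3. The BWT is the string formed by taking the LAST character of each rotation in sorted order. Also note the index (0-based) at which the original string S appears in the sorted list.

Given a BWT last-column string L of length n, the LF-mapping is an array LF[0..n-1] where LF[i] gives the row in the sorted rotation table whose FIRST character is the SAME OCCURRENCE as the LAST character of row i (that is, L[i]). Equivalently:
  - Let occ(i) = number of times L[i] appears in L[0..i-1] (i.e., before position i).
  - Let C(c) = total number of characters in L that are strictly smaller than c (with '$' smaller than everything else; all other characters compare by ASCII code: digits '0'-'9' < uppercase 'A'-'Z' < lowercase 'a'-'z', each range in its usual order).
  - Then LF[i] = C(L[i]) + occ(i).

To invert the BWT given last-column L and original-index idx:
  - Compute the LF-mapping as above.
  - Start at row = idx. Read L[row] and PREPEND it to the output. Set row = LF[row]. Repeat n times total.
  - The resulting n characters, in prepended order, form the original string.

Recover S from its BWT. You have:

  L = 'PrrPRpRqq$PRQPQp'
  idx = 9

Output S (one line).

Answer: RprPPpQqRPqRQrP$

Derivation:
LF mapping: 1 14 15 2 7 10 8 12 13 0 3 9 5 4 6 11
Walk LF starting at row 9, prepending L[row]:
  step 1: row=9, L[9]='$', prepend. Next row=LF[9]=0
  step 2: row=0, L[0]='P', prepend. Next row=LF[0]=1
  step 3: row=1, L[1]='r', prepend. Next row=LF[1]=14
  step 4: row=14, L[14]='Q', prepend. Next row=LF[14]=6
  step 5: row=6, L[6]='R', prepend. Next row=LF[6]=8
  step 6: row=8, L[8]='q', prepend. Next row=LF[8]=13
  step 7: row=13, L[13]='P', prepend. Next row=LF[13]=4
  step 8: row=4, L[4]='R', prepend. Next row=LF[4]=7
  step 9: row=7, L[7]='q', prepend. Next row=LF[7]=12
  step 10: row=12, L[12]='Q', prepend. Next row=LF[12]=5
  step 11: row=5, L[5]='p', prepend. Next row=LF[5]=10
  step 12: row=10, L[10]='P', prepend. Next row=LF[10]=3
  step 13: row=3, L[3]='P', prepend. Next row=LF[3]=2
  step 14: row=2, L[2]='r', prepend. Next row=LF[2]=15
  step 15: row=15, L[15]='p', prepend. Next row=LF[15]=11
  step 16: row=11, L[11]='R', prepend. Next row=LF[11]=9
Reversed output: RprPPpQqRPqRQrP$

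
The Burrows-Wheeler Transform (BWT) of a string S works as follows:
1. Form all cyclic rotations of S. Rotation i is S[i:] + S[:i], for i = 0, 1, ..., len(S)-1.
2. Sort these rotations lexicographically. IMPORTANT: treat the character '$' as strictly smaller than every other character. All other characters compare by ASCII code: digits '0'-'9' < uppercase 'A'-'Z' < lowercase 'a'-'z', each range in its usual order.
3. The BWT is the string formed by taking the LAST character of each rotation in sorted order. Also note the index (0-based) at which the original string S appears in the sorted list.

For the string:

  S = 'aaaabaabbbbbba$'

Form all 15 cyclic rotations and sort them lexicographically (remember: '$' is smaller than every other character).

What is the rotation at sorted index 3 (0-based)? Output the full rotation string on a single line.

Answer: aaabaabbbbbba$a

Derivation:
All 15 rotations (rotation i = S[i:]+S[:i]):
  rot[0] = aaaabaabbbbbba$
  rot[1] = aaabaabbbbbba$a
  rot[2] = aabaabbbbbba$aa
  rot[3] = abaabbbbbba$aaa
  rot[4] = baabbbbbba$aaaa
  rot[5] = aabbbbbba$aaaab
  rot[6] = abbbbbba$aaaaba
  rot[7] = bbbbbba$aaaabaa
  rot[8] = bbbbba$aaaabaab
  rot[9] = bbbba$aaaabaabb
  rot[10] = bbba$aaaabaabbb
  rot[11] = bba$aaaabaabbbb
  rot[12] = ba$aaaabaabbbbb
  rot[13] = a$aaaabaabbbbbb
  rot[14] = $aaaabaabbbbbba
Sorted (with $ < everything):
  sorted[0] = $aaaabaabbbbbba
  sorted[1] = a$aaaabaabbbbbb
  sorted[2] = aaaabaabbbbbba$
  sorted[3] = aaabaabbbbbba$a
  sorted[4] = aabaabbbbbba$aa
  sorted[5] = aabbbbbba$aaaab
  sorted[6] = abaabbbbbba$aaa
  sorted[7] = abbbbbba$aaaaba
  sorted[8] = ba$aaaabaabbbbb
  sorted[9] = baabbbbbba$aaaa
  sorted[10] = bba$aaaabaabbbb
  sorted[11] = bbba$aaaabaabbb
  sorted[12] = bbbba$aaaabaabb
  sorted[13] = bbbbba$aaaabaab
  sorted[14] = bbbbbba$aaaabaa
sorted[3] = aaabaabbbbbba$a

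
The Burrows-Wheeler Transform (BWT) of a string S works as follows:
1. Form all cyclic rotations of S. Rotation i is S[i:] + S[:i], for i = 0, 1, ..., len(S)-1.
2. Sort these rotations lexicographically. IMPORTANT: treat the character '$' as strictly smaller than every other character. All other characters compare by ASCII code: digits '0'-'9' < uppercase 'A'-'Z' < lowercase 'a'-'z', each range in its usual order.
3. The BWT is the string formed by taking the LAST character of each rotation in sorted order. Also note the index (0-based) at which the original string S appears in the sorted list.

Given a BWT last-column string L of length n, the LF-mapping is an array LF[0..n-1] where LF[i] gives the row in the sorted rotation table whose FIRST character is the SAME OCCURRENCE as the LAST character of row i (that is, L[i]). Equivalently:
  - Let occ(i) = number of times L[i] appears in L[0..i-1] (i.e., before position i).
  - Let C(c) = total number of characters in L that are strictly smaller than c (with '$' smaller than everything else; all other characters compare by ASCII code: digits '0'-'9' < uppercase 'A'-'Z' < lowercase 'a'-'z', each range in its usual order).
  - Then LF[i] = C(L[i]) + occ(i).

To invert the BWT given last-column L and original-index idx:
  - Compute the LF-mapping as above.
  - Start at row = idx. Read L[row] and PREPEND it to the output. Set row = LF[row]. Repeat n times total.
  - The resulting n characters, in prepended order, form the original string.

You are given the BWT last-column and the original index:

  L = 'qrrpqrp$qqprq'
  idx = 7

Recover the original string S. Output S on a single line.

LF mapping: 4 9 10 1 5 11 2 0 6 7 3 12 8
Walk LF starting at row 7, prepending L[row]:
  step 1: row=7, L[7]='$', prepend. Next row=LF[7]=0
  step 2: row=0, L[0]='q', prepend. Next row=LF[0]=4
  step 3: row=4, L[4]='q', prepend. Next row=LF[4]=5
  step 4: row=5, L[5]='r', prepend. Next row=LF[5]=11
  step 5: row=11, L[11]='r', prepend. Next row=LF[11]=12
  step 6: row=12, L[12]='q', prepend. Next row=LF[12]=8
  step 7: row=8, L[8]='q', prepend. Next row=LF[8]=6
  step 8: row=6, L[6]='p', prepend. Next row=LF[6]=2
  step 9: row=2, L[2]='r', prepend. Next row=LF[2]=10
  step 10: row=10, L[10]='p', prepend. Next row=LF[10]=3
  step 11: row=3, L[3]='p', prepend. Next row=LF[3]=1
  step 12: row=1, L[1]='r', prepend. Next row=LF[1]=9
  step 13: row=9, L[9]='q', prepend. Next row=LF[9]=7
Reversed output: qrpprpqqrrqq$

Answer: qrpprpqqrrqq$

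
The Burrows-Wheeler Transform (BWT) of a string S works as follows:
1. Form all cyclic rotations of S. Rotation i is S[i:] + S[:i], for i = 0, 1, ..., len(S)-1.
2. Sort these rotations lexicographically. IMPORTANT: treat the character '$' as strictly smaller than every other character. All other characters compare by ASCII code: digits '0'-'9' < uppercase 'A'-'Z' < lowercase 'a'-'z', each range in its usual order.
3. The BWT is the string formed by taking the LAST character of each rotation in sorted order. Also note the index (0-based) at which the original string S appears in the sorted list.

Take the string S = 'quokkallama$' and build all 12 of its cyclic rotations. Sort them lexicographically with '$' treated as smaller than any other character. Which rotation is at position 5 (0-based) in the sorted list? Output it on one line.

All 12 rotations (rotation i = S[i:]+S[:i]):
  rot[0] = quokkallama$
  rot[1] = uokkallama$q
  rot[2] = okkallama$qu
  rot[3] = kkallama$quo
  rot[4] = kallama$quok
  rot[5] = allama$quokk
  rot[6] = llama$quokka
  rot[7] = lama$quokkal
  rot[8] = ama$quokkall
  rot[9] = ma$quokkalla
  rot[10] = a$quokkallam
  rot[11] = $quokkallama
Sorted (with $ < everything):
  sorted[0] = $quokkallama
  sorted[1] = a$quokkallam
  sorted[2] = allama$quokk
  sorted[3] = ama$quokkall
  sorted[4] = kallama$quok
  sorted[5] = kkallama$quo
  sorted[6] = lama$quokkal
  sorted[7] = llama$quokka
  sorted[8] = ma$quokkalla
  sorted[9] = okkallama$qu
  sorted[10] = quokkallama$
  sorted[11] = uokkallama$q
sorted[5] = kkallama$quo

Answer: kkallama$quo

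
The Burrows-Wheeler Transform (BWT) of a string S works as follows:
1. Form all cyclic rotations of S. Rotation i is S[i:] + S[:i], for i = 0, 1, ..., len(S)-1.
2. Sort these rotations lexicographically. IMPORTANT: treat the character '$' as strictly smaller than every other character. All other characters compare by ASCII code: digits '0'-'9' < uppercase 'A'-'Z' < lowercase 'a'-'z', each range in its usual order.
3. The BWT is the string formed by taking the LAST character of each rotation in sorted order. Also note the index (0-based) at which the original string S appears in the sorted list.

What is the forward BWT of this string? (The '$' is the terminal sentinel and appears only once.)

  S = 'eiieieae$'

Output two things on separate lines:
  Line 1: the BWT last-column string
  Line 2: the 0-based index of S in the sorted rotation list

All 9 rotations (rotation i = S[i:]+S[:i]):
  rot[0] = eiieieae$
  rot[1] = iieieae$e
  rot[2] = ieieae$ei
  rot[3] = eieae$eii
  rot[4] = ieae$eiie
  rot[5] = eae$eiiei
  rot[6] = ae$eiieie
  rot[7] = e$eiieiea
  rot[8] = $eiieieae
Sorted (with $ < everything):
  sorted[0] = $eiieieae  (last char: 'e')
  sorted[1] = ae$eiieie  (last char: 'e')
  sorted[2] = e$eiieiea  (last char: 'a')
  sorted[3] = eae$eiiei  (last char: 'i')
  sorted[4] = eieae$eii  (last char: 'i')
  sorted[5] = eiieieae$  (last char: '$')
  sorted[6] = ieae$eiie  (last char: 'e')
  sorted[7] = ieieae$ei  (last char: 'i')
  sorted[8] = iieieae$e  (last char: 'e')
Last column: eeaii$eie
Original string S is at sorted index 5

Answer: eeaii$eie
5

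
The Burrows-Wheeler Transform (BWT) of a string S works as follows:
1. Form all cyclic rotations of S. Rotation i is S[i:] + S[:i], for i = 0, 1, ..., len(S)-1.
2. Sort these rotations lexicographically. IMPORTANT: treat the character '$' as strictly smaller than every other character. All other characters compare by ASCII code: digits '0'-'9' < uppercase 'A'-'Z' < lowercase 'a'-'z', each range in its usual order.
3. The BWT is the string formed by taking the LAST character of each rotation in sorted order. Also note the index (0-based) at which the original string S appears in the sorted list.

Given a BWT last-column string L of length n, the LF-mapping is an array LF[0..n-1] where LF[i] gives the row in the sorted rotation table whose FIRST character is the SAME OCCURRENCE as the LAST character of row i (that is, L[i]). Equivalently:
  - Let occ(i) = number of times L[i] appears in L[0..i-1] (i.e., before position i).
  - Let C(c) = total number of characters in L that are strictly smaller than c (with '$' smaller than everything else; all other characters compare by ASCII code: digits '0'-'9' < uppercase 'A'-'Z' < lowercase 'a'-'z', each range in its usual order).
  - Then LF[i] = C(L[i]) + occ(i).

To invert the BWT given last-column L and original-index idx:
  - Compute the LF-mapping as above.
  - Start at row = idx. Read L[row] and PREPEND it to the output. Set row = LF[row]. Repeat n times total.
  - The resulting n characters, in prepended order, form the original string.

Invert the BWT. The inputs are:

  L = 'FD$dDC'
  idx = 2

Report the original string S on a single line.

LF mapping: 4 2 0 5 3 1
Walk LF starting at row 2, prepending L[row]:
  step 1: row=2, L[2]='$', prepend. Next row=LF[2]=0
  step 2: row=0, L[0]='F', prepend. Next row=LF[0]=4
  step 3: row=4, L[4]='D', prepend. Next row=LF[4]=3
  step 4: row=3, L[3]='d', prepend. Next row=LF[3]=5
  step 5: row=5, L[5]='C', prepend. Next row=LF[5]=1
  step 6: row=1, L[1]='D', prepend. Next row=LF[1]=2
Reversed output: DCdDF$

Answer: DCdDF$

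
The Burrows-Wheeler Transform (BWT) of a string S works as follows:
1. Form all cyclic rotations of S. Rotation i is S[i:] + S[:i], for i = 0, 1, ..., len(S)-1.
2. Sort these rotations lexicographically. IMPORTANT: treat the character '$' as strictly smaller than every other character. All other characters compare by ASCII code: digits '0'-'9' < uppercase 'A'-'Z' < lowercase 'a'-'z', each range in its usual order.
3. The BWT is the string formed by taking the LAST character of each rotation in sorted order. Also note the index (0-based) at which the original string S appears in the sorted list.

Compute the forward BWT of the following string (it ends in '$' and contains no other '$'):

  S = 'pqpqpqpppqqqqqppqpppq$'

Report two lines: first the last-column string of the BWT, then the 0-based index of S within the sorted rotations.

Answer: qqqpqpppqq$ppppqppqqqp
10

Derivation:
All 22 rotations (rotation i = S[i:]+S[:i]):
  rot[0] = pqpqpqpppqqqqqppqpppq$
  rot[1] = qpqpqpppqqqqqppqpppq$p
  rot[2] = pqpqpppqqqqqppqpppq$pq
  rot[3] = qpqpppqqqqqppqpppq$pqp
  rot[4] = pqpppqqqqqppqpppq$pqpq
  rot[5] = qpppqqqqqppqpppq$pqpqp
  rot[6] = pppqqqqqppqpppq$pqpqpq
  rot[7] = ppqqqqqppqpppq$pqpqpqp
  rot[8] = pqqqqqppqpppq$pqpqpqpp
  rot[9] = qqqqqppqpppq$pqpqpqppp
  rot[10] = qqqqppqpppq$pqpqpqpppq
  rot[11] = qqqppqpppq$pqpqpqpppqq
  rot[12] = qqppqpppq$pqpqpqpppqqq
  rot[13] = qppqpppq$pqpqpqpppqqqq
  rot[14] = ppqpppq$pqpqpqpppqqqqq
  rot[15] = pqpppq$pqpqpqpppqqqqqp
  rot[16] = qpppq$pqpqpqpppqqqqqpp
  rot[17] = pppq$pqpqpqpppqqqqqppq
  rot[18] = ppq$pqpqpqpppqqqqqppqp
  rot[19] = pq$pqpqpqpppqqqqqppqpp
  rot[20] = q$pqpqpqpppqqqqqppqppp
  rot[21] = $pqpqpqpppqqqqqppqpppq
Sorted (with $ < everything):
  sorted[0] = $pqpqpqpppqqqqqppqpppq  (last char: 'q')
  sorted[1] = pppq$pqpqpqpppqqqqqppq  (last char: 'q')
  sorted[2] = pppqqqqqppqpppq$pqpqpq  (last char: 'q')
  sorted[3] = ppq$pqpqpqpppqqqqqppqp  (last char: 'p')
  sorted[4] = ppqpppq$pqpqpqpppqqqqq  (last char: 'q')
  sorted[5] = ppqqqqqppqpppq$pqpqpqp  (last char: 'p')
  sorted[6] = pq$pqpqpqpppqqqqqppqpp  (last char: 'p')
  sorted[7] = pqpppq$pqpqpqpppqqqqqp  (last char: 'p')
  sorted[8] = pqpppqqqqqppqpppq$pqpq  (last char: 'q')
  sorted[9] = pqpqpppqqqqqppqpppq$pq  (last char: 'q')
  sorted[10] = pqpqpqpppqqqqqppqpppq$  (last char: '$')
  sorted[11] = pqqqqqppqpppq$pqpqpqpp  (last char: 'p')
  sorted[12] = q$pqpqpqpppqqqqqppqppp  (last char: 'p')
  sorted[13] = qpppq$pqpqpqpppqqqqqpp  (last char: 'p')
  sorted[14] = qpppqqqqqppqpppq$pqpqp  (last char: 'p')
  sorted[15] = qppqpppq$pqpqpqpppqqqq  (last char: 'q')
  sorted[16] = qpqpppqqqqqppqpppq$pqp  (last char: 'p')
  sorted[17] = qpqpqpppqqqqqppqpppq$p  (last char: 'p')
  sorted[18] = qqppqpppq$pqpqpqpppqqq  (last char: 'q')
  sorted[19] = qqqppqpppq$pqpqpqpppqq  (last char: 'q')
  sorted[20] = qqqqppqpppq$pqpqpqpppq  (last char: 'q')
  sorted[21] = qqqqqppqpppq$pqpqpqppp  (last char: 'p')
Last column: qqqpqpppqq$ppppqppqqqp
Original string S is at sorted index 10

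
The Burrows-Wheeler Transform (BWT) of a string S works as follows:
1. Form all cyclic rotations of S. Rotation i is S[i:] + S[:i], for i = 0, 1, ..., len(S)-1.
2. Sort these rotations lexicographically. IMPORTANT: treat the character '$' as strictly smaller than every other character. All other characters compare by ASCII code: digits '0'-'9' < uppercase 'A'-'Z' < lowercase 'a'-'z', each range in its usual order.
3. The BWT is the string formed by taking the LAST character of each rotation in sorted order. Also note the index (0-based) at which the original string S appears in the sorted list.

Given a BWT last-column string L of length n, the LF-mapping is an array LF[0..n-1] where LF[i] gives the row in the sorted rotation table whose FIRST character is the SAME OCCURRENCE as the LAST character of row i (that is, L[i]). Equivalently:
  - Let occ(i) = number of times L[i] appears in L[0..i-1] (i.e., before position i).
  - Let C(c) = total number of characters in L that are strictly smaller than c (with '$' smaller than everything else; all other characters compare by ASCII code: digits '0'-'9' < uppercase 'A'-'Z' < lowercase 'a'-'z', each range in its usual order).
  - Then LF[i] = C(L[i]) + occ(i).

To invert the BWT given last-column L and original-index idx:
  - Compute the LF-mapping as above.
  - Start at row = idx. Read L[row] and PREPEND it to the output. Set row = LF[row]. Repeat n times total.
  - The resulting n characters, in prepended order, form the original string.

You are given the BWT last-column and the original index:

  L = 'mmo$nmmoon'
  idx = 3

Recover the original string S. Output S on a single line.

LF mapping: 1 2 7 0 5 3 4 8 9 6
Walk LF starting at row 3, prepending L[row]:
  step 1: row=3, L[3]='$', prepend. Next row=LF[3]=0
  step 2: row=0, L[0]='m', prepend. Next row=LF[0]=1
  step 3: row=1, L[1]='m', prepend. Next row=LF[1]=2
  step 4: row=2, L[2]='o', prepend. Next row=LF[2]=7
  step 5: row=7, L[7]='o', prepend. Next row=LF[7]=8
  step 6: row=8, L[8]='o', prepend. Next row=LF[8]=9
  step 7: row=9, L[9]='n', prepend. Next row=LF[9]=6
  step 8: row=6, L[6]='m', prepend. Next row=LF[6]=4
  step 9: row=4, L[4]='n', prepend. Next row=LF[4]=5
  step 10: row=5, L[5]='m', prepend. Next row=LF[5]=3
Reversed output: mnmnooomm$

Answer: mnmnooomm$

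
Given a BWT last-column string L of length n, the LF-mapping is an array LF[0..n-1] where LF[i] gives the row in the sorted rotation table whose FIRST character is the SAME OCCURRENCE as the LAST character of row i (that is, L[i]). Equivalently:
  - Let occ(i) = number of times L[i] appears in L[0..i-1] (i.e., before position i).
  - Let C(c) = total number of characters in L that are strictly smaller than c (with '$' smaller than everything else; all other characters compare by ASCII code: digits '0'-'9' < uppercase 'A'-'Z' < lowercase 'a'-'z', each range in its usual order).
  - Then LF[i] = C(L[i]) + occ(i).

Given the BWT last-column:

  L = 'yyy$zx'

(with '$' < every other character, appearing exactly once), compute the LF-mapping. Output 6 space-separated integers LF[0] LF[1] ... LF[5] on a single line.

Answer: 2 3 4 0 5 1

Derivation:
Char counts: '$':1, 'x':1, 'y':3, 'z':1
C (first-col start): C('$')=0, C('x')=1, C('y')=2, C('z')=5
L[0]='y': occ=0, LF[0]=C('y')+0=2+0=2
L[1]='y': occ=1, LF[1]=C('y')+1=2+1=3
L[2]='y': occ=2, LF[2]=C('y')+2=2+2=4
L[3]='$': occ=0, LF[3]=C('$')+0=0+0=0
L[4]='z': occ=0, LF[4]=C('z')+0=5+0=5
L[5]='x': occ=0, LF[5]=C('x')+0=1+0=1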